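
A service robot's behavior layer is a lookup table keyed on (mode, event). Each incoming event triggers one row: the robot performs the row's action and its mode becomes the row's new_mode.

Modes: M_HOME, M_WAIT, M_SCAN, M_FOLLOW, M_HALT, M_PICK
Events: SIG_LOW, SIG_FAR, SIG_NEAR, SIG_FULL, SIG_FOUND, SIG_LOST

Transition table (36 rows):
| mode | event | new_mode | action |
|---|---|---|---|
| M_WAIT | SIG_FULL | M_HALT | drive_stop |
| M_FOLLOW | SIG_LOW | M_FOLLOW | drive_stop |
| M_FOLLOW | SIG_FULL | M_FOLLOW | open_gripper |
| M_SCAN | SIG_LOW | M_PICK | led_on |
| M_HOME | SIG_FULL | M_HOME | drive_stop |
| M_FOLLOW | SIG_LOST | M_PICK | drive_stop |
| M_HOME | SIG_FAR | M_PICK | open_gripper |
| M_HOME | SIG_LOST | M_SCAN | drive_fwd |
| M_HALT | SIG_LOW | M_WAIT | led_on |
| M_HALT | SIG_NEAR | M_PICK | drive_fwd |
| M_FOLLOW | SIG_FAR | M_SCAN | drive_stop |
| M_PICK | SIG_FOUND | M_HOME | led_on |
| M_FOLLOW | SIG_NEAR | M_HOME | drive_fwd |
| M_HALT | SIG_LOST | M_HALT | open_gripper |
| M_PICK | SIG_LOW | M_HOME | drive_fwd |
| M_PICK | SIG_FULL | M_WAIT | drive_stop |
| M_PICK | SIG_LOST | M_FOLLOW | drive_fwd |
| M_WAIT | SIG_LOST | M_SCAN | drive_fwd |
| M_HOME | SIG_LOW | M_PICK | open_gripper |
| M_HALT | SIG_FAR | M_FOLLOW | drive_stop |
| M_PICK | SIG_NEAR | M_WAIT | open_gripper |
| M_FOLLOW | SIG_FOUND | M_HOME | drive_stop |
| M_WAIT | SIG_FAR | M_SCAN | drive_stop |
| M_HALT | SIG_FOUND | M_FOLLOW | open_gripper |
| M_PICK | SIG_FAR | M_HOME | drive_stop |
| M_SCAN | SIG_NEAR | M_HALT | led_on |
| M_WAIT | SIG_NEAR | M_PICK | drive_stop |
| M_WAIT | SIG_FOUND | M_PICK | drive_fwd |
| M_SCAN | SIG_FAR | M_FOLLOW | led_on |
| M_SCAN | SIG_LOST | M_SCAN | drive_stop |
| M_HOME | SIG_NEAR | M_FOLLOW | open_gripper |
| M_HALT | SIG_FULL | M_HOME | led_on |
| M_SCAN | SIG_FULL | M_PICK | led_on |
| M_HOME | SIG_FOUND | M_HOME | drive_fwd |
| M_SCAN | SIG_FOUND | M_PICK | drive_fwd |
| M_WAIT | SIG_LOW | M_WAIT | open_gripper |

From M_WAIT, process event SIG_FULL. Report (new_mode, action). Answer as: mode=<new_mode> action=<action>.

mode=M_HALT action=drive_stop

current mode = M_WAIT; filter table to that mode:
  (M_WAIT, SIG_FULL) → (M_HALT, drive_stop)  ← event matches
  (M_WAIT, SIG_LOST) → (M_SCAN, drive_fwd)
  (M_WAIT, SIG_FAR) → (M_SCAN, drive_stop)
  (M_WAIT, SIG_NEAR) → (M_PICK, drive_stop)
  (M_WAIT, SIG_FOUND) → (M_PICK, drive_fwd)
  (M_WAIT, SIG_LOW) → (M_WAIT, open_gripper)
event = SIG_FULL selects (M_HALT, drive_stop)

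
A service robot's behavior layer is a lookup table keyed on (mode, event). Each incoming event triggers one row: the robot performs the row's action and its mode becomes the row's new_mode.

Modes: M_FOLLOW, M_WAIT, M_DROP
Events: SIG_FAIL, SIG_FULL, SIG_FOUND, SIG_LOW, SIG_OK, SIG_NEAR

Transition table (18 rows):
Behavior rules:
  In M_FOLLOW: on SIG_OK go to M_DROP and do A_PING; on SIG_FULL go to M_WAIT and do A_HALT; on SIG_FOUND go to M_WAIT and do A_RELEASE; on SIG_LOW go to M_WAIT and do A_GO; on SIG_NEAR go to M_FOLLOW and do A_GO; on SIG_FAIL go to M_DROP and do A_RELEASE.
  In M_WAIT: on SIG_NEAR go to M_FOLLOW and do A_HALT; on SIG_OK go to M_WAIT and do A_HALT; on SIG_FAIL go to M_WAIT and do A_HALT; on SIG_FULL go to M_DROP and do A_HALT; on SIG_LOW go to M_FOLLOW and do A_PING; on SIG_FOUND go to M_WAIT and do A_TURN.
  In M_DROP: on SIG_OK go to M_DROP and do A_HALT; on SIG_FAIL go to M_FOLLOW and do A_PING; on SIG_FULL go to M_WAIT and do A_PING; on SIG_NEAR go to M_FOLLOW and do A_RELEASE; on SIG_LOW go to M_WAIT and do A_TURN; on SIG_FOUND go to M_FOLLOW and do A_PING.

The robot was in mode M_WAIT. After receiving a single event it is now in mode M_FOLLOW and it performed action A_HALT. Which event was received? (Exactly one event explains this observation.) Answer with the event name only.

try SIG_FAIL: (M_WAIT, SIG_FAIL) → (M_WAIT, A_HALT)
try SIG_FULL: (M_WAIT, SIG_FULL) → (M_DROP, A_HALT)
try SIG_FOUND: (M_WAIT, SIG_FOUND) → (M_WAIT, A_TURN)
try SIG_LOW: (M_WAIT, SIG_LOW) → (M_FOLLOW, A_PING)
try SIG_OK: (M_WAIT, SIG_OK) → (M_WAIT, A_HALT)
try SIG_NEAR: (M_WAIT, SIG_NEAR) → (M_FOLLOW, A_HALT)  ← matches

SIG_NEAR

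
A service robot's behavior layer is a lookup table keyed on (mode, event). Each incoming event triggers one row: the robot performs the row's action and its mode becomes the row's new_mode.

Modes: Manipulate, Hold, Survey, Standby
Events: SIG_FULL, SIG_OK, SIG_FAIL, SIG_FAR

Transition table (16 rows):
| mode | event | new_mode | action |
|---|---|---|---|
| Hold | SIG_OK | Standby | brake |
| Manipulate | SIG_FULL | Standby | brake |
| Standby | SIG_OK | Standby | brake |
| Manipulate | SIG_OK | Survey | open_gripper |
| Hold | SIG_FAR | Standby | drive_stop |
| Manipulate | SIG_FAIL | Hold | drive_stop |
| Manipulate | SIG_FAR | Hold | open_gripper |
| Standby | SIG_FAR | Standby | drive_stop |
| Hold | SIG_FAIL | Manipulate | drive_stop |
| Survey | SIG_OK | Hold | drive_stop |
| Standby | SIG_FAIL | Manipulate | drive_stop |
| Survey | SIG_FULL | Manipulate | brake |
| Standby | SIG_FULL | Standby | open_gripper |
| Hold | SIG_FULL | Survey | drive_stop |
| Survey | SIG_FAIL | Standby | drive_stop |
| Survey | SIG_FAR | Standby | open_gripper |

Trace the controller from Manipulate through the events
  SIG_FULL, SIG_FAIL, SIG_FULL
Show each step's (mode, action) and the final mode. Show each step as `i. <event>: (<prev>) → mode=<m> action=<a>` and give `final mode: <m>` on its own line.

1. SIG_FULL: (Manipulate) → mode=Standby action=brake
2. SIG_FAIL: (Standby) → mode=Manipulate action=drive_stop
3. SIG_FULL: (Manipulate) → mode=Standby action=brake

final mode: Standby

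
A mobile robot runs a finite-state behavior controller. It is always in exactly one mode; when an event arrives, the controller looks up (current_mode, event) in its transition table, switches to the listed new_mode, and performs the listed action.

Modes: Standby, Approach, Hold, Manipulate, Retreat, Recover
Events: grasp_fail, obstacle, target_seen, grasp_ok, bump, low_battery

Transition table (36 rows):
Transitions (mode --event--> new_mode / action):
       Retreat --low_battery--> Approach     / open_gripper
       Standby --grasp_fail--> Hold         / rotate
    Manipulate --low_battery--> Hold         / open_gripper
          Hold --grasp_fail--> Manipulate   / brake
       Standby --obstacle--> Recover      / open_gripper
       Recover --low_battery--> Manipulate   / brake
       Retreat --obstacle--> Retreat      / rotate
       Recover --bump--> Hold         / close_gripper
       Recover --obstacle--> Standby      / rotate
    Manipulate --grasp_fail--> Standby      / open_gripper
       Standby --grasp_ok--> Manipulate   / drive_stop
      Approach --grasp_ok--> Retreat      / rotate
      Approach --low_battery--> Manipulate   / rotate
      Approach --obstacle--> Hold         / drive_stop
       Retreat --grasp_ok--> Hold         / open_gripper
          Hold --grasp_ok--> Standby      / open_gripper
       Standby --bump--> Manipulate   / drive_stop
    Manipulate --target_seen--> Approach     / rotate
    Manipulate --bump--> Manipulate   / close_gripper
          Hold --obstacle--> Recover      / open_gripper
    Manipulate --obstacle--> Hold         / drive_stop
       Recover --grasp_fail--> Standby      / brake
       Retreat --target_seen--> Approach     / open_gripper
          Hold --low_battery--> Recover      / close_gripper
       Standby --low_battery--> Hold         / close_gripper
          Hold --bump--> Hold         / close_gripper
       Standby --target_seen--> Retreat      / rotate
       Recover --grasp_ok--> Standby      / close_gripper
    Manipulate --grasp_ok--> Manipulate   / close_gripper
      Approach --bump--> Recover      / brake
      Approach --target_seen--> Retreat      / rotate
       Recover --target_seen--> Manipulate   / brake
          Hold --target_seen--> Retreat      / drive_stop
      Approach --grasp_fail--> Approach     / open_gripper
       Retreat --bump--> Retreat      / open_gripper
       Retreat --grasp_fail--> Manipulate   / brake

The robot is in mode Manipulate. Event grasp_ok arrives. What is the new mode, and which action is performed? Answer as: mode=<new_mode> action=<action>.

mode=Manipulate action=close_gripper

current mode = Manipulate; filter table to that mode:
  (Manipulate, low_battery) → (Hold, open_gripper)
  (Manipulate, grasp_fail) → (Standby, open_gripper)
  (Manipulate, target_seen) → (Approach, rotate)
  (Manipulate, bump) → (Manipulate, close_gripper)
  (Manipulate, obstacle) → (Hold, drive_stop)
  (Manipulate, grasp_ok) → (Manipulate, close_gripper)  ← event matches
event = grasp_ok selects (Manipulate, close_gripper)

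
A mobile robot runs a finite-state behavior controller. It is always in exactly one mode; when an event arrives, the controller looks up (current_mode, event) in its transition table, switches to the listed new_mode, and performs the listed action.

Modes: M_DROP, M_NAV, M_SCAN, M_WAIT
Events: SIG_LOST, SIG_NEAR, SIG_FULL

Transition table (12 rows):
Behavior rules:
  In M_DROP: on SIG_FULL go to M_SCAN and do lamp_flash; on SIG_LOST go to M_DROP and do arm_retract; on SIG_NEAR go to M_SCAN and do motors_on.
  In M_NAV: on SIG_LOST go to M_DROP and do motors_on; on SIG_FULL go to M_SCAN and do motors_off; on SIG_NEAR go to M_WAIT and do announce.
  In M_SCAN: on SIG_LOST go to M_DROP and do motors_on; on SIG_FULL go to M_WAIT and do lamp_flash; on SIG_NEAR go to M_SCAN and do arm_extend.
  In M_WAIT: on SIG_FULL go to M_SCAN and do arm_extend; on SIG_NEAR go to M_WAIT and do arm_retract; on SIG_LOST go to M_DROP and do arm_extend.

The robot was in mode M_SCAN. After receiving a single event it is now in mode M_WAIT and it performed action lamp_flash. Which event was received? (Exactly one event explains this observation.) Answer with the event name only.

SIG_FULL

try SIG_LOST: (M_SCAN, SIG_LOST) → (M_DROP, motors_on)
try SIG_NEAR: (M_SCAN, SIG_NEAR) → (M_SCAN, arm_extend)
try SIG_FULL: (M_SCAN, SIG_FULL) → (M_WAIT, lamp_flash)  ← matches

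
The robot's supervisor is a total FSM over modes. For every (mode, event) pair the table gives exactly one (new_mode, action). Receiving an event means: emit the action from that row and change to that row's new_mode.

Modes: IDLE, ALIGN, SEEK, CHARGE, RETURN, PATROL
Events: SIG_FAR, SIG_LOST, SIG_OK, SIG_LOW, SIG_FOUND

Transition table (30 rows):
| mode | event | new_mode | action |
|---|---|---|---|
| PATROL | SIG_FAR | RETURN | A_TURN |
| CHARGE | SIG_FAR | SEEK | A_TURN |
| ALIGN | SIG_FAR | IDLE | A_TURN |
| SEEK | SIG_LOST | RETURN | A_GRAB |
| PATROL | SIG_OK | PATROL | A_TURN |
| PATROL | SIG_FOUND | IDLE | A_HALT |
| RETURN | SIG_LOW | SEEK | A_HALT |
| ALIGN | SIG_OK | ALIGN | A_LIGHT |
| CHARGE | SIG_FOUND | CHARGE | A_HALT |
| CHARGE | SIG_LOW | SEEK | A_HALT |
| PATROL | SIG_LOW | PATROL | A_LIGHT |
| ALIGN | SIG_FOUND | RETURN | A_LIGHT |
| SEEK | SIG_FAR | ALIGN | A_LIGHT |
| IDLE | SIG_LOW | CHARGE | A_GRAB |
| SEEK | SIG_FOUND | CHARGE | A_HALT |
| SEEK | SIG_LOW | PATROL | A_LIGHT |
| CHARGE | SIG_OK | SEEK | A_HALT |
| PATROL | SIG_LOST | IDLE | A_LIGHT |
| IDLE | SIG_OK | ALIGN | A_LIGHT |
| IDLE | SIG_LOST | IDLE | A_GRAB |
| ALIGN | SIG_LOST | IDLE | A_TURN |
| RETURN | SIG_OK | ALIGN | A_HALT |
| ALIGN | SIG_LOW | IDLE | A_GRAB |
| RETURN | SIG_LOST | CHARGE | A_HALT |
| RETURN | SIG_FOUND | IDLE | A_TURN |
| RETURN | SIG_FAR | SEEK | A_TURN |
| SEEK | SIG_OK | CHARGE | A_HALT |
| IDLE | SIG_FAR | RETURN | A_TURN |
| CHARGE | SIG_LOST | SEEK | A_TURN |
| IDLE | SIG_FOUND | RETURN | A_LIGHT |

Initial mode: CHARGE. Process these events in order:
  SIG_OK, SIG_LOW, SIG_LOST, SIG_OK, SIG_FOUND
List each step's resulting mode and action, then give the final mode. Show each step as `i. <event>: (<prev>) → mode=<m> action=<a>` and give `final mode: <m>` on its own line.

1. SIG_OK: (CHARGE) → mode=SEEK action=A_HALT
2. SIG_LOW: (SEEK) → mode=PATROL action=A_LIGHT
3. SIG_LOST: (PATROL) → mode=IDLE action=A_LIGHT
4. SIG_OK: (IDLE) → mode=ALIGN action=A_LIGHT
5. SIG_FOUND: (ALIGN) → mode=RETURN action=A_LIGHT

final mode: RETURN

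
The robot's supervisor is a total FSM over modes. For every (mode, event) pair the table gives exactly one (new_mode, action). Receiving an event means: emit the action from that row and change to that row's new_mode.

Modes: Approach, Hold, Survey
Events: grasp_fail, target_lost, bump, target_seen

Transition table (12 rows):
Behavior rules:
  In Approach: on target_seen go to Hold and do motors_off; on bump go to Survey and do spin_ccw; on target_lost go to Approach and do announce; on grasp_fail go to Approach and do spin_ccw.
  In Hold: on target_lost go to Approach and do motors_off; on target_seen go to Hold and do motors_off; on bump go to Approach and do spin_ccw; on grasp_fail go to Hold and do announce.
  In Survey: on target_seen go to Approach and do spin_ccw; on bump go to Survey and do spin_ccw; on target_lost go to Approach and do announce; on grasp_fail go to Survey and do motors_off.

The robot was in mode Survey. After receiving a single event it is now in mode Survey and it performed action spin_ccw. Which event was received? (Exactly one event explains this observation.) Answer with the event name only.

bump

try grasp_fail: (Survey, grasp_fail) → (Survey, motors_off)
try target_lost: (Survey, target_lost) → (Approach, announce)
try bump: (Survey, bump) → (Survey, spin_ccw)  ← matches
try target_seen: (Survey, target_seen) → (Approach, spin_ccw)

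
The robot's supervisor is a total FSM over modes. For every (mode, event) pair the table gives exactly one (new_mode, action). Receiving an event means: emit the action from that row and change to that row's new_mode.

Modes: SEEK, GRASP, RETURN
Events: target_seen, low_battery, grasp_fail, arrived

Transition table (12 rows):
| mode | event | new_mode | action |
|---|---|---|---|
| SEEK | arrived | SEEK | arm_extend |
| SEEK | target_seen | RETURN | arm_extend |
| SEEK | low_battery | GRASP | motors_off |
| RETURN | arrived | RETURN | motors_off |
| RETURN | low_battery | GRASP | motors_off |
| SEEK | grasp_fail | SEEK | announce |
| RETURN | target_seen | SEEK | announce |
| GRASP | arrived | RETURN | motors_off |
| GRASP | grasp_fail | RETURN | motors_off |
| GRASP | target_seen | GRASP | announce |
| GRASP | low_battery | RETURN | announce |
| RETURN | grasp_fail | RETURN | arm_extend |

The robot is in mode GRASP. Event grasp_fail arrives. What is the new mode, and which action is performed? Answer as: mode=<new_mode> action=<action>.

current mode = GRASP; filter table to that mode:
  (GRASP, arrived) → (RETURN, motors_off)
  (GRASP, grasp_fail) → (RETURN, motors_off)  ← event matches
  (GRASP, target_seen) → (GRASP, announce)
  (GRASP, low_battery) → (RETURN, announce)
event = grasp_fail selects (RETURN, motors_off)

mode=RETURN action=motors_off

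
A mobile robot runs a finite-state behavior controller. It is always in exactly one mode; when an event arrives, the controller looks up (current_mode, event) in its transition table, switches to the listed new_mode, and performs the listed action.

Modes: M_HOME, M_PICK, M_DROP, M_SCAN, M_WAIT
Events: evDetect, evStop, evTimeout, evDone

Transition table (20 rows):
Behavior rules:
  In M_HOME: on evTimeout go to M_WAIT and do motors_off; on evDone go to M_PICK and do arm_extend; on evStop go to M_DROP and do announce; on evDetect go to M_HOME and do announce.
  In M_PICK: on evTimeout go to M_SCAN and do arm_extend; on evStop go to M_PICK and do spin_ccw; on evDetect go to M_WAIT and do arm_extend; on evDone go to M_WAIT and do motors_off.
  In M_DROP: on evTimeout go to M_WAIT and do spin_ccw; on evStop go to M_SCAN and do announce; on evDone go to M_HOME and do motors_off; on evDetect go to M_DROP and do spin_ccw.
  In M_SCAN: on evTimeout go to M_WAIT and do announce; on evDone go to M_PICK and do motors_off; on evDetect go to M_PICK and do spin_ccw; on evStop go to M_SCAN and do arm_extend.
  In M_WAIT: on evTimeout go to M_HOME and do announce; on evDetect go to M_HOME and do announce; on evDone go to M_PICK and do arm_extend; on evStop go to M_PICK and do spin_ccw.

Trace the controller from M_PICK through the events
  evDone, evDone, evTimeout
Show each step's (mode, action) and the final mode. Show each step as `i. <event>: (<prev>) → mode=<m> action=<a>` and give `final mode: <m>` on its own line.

1. evDone: (M_PICK) → mode=M_WAIT action=motors_off
2. evDone: (M_WAIT) → mode=M_PICK action=arm_extend
3. evTimeout: (M_PICK) → mode=M_SCAN action=arm_extend

final mode: M_SCAN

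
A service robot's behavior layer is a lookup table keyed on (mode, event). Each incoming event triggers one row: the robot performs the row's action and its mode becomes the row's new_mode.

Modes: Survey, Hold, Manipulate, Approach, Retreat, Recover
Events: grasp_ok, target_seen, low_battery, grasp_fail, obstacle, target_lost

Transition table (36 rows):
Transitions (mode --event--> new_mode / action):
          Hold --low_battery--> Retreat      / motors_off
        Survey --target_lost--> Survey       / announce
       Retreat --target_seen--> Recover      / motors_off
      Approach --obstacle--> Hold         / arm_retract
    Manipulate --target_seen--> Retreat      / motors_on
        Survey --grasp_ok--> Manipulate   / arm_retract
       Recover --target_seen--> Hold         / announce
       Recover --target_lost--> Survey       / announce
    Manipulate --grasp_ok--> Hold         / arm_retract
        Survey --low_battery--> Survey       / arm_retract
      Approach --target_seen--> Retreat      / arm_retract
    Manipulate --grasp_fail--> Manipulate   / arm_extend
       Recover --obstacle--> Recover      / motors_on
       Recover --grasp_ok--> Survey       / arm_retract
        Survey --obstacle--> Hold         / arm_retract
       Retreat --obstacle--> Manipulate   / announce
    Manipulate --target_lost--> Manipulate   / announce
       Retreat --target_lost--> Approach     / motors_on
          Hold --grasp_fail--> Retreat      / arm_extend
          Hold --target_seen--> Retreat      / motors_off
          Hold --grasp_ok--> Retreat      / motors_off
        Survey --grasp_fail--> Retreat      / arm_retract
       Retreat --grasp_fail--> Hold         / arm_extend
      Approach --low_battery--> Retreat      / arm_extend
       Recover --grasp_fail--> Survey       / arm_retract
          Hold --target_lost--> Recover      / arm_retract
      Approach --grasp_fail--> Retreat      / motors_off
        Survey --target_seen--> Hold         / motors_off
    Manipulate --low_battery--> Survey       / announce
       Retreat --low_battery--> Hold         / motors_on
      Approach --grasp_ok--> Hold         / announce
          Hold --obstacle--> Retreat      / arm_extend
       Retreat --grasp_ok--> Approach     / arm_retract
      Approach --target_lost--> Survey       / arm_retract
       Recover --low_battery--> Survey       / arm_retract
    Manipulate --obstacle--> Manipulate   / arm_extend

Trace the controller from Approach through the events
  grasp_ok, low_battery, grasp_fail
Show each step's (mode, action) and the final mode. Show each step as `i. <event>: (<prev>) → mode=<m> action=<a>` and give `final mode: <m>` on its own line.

final mode: Hold

1. grasp_ok: (Approach) → mode=Hold action=announce
2. low_battery: (Hold) → mode=Retreat action=motors_off
3. grasp_fail: (Retreat) → mode=Hold action=arm_extend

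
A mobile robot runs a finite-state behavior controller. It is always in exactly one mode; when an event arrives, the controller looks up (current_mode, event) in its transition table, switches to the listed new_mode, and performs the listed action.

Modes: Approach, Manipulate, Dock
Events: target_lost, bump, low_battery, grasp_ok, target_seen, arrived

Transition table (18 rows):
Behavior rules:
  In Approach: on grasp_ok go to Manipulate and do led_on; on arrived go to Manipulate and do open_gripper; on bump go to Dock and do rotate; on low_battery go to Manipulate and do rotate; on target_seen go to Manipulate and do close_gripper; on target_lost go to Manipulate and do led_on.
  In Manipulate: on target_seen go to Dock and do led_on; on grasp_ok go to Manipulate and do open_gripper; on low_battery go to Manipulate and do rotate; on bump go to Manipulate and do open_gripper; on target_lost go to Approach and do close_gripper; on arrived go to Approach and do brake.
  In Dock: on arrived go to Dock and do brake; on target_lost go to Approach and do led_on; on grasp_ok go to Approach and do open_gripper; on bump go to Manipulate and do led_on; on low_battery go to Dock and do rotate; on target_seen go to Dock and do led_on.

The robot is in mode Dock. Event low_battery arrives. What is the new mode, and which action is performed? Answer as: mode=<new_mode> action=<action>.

current mode = Dock; filter table to that mode:
  (Dock, arrived) → (Dock, brake)
  (Dock, target_lost) → (Approach, led_on)
  (Dock, grasp_ok) → (Approach, open_gripper)
  (Dock, bump) → (Manipulate, led_on)
  (Dock, low_battery) → (Dock, rotate)  ← event matches
  (Dock, target_seen) → (Dock, led_on)
event = low_battery selects (Dock, rotate)

mode=Dock action=rotate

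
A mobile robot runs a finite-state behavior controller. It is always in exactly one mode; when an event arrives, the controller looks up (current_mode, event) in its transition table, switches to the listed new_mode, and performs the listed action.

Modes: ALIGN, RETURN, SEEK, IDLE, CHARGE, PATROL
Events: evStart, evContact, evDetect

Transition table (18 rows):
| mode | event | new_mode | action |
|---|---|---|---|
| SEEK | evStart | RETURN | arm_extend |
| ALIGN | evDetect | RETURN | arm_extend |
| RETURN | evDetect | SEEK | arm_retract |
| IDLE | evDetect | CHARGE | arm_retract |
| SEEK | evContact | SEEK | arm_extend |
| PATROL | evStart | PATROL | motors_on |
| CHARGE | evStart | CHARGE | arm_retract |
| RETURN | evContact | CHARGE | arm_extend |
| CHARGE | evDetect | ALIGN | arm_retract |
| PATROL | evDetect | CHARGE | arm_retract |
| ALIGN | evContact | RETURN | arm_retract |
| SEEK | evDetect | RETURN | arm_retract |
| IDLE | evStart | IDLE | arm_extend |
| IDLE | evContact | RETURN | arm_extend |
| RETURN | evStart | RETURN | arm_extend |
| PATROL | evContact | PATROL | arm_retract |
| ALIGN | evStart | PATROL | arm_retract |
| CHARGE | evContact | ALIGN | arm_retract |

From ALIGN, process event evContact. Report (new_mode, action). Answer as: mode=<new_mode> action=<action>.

mode=RETURN action=arm_retract

current mode = ALIGN; filter table to that mode:
  (ALIGN, evDetect) → (RETURN, arm_extend)
  (ALIGN, evContact) → (RETURN, arm_retract)  ← event matches
  (ALIGN, evStart) → (PATROL, arm_retract)
event = evContact selects (RETURN, arm_retract)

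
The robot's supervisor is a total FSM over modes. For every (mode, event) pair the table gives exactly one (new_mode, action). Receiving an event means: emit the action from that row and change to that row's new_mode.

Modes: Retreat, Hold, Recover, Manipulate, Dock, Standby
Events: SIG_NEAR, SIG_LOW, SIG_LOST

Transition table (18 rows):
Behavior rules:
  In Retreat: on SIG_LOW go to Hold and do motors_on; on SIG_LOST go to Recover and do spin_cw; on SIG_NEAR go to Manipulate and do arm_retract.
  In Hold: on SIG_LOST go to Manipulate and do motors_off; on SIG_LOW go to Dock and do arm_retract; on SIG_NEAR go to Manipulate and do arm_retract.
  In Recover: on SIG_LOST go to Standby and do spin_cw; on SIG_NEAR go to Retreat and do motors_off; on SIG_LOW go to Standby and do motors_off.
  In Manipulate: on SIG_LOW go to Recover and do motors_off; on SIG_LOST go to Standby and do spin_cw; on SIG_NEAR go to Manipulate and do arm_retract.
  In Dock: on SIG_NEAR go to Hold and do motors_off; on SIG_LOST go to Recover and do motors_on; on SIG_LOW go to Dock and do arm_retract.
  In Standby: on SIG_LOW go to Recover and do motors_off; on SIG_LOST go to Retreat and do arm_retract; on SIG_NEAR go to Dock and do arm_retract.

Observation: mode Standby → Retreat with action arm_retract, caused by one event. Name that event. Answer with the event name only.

SIG_LOST

try SIG_NEAR: (Standby, SIG_NEAR) → (Dock, arm_retract)
try SIG_LOW: (Standby, SIG_LOW) → (Recover, motors_off)
try SIG_LOST: (Standby, SIG_LOST) → (Retreat, arm_retract)  ← matches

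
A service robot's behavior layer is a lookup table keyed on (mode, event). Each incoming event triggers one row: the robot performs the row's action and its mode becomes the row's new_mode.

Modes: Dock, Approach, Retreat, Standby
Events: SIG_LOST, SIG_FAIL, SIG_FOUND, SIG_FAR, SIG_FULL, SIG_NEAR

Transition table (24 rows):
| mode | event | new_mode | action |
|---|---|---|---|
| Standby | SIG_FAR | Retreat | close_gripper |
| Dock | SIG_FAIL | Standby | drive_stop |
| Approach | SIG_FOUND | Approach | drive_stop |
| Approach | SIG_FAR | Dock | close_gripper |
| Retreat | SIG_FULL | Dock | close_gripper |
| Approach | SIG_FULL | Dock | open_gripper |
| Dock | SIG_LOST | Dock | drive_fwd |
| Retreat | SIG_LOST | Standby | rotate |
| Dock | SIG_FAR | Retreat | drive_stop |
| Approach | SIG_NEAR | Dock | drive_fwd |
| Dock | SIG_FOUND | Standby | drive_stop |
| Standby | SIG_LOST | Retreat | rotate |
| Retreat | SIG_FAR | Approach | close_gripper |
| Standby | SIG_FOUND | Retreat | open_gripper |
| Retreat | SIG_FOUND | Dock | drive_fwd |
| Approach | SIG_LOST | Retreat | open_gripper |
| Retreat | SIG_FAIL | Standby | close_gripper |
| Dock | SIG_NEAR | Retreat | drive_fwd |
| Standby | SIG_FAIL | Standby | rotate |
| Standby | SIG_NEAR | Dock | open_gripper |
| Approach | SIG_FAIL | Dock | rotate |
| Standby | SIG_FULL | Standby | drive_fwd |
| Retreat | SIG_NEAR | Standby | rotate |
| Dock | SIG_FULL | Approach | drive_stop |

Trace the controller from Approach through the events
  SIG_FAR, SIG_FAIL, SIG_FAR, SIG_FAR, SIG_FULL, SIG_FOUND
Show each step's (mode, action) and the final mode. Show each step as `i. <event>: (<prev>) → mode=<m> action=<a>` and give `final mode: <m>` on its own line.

final mode: Standby

1. SIG_FAR: (Approach) → mode=Dock action=close_gripper
2. SIG_FAIL: (Dock) → mode=Standby action=drive_stop
3. SIG_FAR: (Standby) → mode=Retreat action=close_gripper
4. SIG_FAR: (Retreat) → mode=Approach action=close_gripper
5. SIG_FULL: (Approach) → mode=Dock action=open_gripper
6. SIG_FOUND: (Dock) → mode=Standby action=drive_stop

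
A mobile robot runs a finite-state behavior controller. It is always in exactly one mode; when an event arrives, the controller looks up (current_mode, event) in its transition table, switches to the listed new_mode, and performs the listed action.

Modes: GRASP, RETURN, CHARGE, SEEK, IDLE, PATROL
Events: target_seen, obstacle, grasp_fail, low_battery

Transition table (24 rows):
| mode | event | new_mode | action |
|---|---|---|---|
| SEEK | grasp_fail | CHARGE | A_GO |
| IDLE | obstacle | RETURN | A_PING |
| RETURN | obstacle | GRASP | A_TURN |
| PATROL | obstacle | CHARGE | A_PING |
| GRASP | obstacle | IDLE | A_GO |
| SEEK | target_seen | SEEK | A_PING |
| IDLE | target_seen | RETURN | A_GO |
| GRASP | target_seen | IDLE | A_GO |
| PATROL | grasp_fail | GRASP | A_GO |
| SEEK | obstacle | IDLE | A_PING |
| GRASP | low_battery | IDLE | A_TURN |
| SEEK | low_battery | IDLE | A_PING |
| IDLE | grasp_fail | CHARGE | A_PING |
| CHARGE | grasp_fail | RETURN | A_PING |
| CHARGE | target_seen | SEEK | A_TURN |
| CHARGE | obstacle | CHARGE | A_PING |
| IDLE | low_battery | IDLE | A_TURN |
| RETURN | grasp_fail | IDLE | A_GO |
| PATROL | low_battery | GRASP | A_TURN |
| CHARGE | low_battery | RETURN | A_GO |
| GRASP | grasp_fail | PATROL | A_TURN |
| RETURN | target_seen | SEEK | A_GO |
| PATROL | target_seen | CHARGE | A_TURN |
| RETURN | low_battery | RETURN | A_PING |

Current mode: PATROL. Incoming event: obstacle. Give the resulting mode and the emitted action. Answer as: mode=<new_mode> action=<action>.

current mode = PATROL; filter table to that mode:
  (PATROL, obstacle) → (CHARGE, A_PING)  ← event matches
  (PATROL, grasp_fail) → (GRASP, A_GO)
  (PATROL, low_battery) → (GRASP, A_TURN)
  (PATROL, target_seen) → (CHARGE, A_TURN)
event = obstacle selects (CHARGE, A_PING)

mode=CHARGE action=A_PING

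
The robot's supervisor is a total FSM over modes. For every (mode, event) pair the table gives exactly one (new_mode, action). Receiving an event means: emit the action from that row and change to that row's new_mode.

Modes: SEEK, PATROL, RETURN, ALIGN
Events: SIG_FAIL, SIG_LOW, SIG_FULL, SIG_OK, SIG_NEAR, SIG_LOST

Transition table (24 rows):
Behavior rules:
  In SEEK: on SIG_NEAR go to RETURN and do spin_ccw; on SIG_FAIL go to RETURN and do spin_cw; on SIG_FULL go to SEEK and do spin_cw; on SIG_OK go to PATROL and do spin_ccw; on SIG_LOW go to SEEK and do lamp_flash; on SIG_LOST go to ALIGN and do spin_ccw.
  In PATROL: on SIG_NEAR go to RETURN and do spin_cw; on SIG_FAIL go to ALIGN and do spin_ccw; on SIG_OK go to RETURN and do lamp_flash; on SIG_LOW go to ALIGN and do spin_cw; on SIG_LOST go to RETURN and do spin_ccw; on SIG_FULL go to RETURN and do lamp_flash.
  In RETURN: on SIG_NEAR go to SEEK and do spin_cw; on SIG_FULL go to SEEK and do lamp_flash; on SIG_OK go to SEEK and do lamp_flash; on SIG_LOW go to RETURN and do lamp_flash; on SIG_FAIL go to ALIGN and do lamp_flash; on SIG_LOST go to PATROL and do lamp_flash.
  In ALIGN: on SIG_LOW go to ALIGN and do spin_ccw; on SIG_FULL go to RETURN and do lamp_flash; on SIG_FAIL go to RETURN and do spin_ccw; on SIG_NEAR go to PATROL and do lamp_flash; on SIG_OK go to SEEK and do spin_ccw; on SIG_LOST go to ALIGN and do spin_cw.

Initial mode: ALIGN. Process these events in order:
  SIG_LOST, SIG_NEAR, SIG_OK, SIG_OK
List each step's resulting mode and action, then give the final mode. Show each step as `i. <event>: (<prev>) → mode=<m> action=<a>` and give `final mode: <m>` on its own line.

1. SIG_LOST: (ALIGN) → mode=ALIGN action=spin_cw
2. SIG_NEAR: (ALIGN) → mode=PATROL action=lamp_flash
3. SIG_OK: (PATROL) → mode=RETURN action=lamp_flash
4. SIG_OK: (RETURN) → mode=SEEK action=lamp_flash

final mode: SEEK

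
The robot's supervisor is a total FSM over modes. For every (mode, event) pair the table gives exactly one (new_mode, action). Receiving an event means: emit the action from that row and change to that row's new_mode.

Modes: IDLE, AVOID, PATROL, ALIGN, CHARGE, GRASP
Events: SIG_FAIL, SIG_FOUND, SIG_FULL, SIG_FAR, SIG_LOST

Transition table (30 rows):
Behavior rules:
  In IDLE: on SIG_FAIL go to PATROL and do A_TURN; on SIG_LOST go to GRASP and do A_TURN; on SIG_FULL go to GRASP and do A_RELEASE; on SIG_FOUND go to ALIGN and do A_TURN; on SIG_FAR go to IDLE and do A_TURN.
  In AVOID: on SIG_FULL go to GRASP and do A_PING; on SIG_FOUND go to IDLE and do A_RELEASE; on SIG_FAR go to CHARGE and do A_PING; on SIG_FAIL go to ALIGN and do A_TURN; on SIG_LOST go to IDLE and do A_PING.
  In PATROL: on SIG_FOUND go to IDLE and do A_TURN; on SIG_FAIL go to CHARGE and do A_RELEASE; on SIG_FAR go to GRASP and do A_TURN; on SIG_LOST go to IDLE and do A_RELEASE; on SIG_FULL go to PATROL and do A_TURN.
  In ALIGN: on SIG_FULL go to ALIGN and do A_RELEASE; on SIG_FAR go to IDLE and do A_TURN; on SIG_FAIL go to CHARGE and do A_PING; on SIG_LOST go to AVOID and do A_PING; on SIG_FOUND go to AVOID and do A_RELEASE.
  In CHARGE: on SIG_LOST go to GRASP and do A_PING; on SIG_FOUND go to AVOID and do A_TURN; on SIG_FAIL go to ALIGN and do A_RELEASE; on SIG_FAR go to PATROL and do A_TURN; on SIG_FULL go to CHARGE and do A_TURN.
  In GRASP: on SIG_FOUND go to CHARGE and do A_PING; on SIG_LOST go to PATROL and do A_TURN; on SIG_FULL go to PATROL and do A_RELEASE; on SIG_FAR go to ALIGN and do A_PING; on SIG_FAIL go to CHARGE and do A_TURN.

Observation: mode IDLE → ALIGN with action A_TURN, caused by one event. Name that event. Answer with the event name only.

SIG_FOUND

try SIG_FAIL: (IDLE, SIG_FAIL) → (PATROL, A_TURN)
try SIG_FOUND: (IDLE, SIG_FOUND) → (ALIGN, A_TURN)  ← matches
try SIG_FULL: (IDLE, SIG_FULL) → (GRASP, A_RELEASE)
try SIG_FAR: (IDLE, SIG_FAR) → (IDLE, A_TURN)
try SIG_LOST: (IDLE, SIG_LOST) → (GRASP, A_TURN)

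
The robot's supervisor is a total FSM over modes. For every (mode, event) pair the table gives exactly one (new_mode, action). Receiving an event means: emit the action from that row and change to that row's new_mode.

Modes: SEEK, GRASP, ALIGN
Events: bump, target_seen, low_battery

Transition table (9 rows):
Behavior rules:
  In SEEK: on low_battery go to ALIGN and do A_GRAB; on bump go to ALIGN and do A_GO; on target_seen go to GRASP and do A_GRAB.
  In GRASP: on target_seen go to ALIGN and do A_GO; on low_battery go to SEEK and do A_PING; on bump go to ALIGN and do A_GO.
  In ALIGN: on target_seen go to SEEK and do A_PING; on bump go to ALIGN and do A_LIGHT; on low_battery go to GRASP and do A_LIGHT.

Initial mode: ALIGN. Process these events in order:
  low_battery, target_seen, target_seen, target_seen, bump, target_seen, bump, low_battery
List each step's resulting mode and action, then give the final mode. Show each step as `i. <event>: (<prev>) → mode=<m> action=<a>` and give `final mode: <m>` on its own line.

1. low_battery: (ALIGN) → mode=GRASP action=A_LIGHT
2. target_seen: (GRASP) → mode=ALIGN action=A_GO
3. target_seen: (ALIGN) → mode=SEEK action=A_PING
4. target_seen: (SEEK) → mode=GRASP action=A_GRAB
5. bump: (GRASP) → mode=ALIGN action=A_GO
6. target_seen: (ALIGN) → mode=SEEK action=A_PING
7. bump: (SEEK) → mode=ALIGN action=A_GO
8. low_battery: (ALIGN) → mode=GRASP action=A_LIGHT

final mode: GRASP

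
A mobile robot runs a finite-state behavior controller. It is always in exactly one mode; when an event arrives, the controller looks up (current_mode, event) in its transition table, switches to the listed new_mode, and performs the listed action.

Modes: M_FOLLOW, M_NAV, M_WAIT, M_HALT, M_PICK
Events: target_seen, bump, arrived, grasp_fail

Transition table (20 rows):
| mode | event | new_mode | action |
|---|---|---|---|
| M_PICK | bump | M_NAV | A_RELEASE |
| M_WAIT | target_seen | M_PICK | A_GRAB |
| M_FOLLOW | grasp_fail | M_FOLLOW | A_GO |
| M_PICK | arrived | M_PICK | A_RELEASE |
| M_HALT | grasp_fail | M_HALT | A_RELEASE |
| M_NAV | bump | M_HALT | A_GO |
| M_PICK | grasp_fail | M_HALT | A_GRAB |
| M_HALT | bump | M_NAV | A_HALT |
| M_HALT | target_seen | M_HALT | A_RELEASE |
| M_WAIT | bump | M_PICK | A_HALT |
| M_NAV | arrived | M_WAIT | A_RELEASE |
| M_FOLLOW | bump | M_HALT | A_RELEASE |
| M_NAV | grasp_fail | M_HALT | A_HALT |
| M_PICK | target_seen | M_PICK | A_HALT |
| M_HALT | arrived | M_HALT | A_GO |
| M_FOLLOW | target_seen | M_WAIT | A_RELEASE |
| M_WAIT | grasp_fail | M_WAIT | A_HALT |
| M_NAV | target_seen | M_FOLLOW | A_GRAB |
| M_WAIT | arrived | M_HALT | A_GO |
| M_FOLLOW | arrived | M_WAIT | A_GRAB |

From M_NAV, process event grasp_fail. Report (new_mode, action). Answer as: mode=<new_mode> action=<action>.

mode=M_HALT action=A_HALT

current mode = M_NAV; filter table to that mode:
  (M_NAV, bump) → (M_HALT, A_GO)
  (M_NAV, arrived) → (M_WAIT, A_RELEASE)
  (M_NAV, grasp_fail) → (M_HALT, A_HALT)  ← event matches
  (M_NAV, target_seen) → (M_FOLLOW, A_GRAB)
event = grasp_fail selects (M_HALT, A_HALT)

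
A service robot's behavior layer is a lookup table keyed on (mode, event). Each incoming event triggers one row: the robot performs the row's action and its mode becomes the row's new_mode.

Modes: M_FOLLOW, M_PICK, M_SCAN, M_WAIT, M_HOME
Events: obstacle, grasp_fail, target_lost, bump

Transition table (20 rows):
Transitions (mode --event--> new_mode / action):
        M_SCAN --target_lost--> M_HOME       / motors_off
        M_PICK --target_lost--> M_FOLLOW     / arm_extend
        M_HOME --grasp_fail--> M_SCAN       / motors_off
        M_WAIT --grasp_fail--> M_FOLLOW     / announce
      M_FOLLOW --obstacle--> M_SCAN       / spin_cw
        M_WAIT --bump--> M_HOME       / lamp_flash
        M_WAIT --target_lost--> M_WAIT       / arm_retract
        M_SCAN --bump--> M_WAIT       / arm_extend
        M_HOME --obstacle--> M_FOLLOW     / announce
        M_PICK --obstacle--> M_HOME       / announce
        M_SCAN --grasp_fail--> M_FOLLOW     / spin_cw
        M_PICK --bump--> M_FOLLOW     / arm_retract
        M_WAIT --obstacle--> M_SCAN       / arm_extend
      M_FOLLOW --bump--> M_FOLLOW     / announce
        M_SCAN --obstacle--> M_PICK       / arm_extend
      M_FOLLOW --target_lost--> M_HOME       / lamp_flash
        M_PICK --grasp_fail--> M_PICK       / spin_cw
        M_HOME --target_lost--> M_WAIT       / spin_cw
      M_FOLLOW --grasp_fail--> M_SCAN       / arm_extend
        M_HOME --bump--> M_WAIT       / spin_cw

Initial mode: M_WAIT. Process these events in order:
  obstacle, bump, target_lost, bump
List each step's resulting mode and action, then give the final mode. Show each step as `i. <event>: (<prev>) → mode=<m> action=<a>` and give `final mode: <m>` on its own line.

final mode: M_HOME

1. obstacle: (M_WAIT) → mode=M_SCAN action=arm_extend
2. bump: (M_SCAN) → mode=M_WAIT action=arm_extend
3. target_lost: (M_WAIT) → mode=M_WAIT action=arm_retract
4. bump: (M_WAIT) → mode=M_HOME action=lamp_flash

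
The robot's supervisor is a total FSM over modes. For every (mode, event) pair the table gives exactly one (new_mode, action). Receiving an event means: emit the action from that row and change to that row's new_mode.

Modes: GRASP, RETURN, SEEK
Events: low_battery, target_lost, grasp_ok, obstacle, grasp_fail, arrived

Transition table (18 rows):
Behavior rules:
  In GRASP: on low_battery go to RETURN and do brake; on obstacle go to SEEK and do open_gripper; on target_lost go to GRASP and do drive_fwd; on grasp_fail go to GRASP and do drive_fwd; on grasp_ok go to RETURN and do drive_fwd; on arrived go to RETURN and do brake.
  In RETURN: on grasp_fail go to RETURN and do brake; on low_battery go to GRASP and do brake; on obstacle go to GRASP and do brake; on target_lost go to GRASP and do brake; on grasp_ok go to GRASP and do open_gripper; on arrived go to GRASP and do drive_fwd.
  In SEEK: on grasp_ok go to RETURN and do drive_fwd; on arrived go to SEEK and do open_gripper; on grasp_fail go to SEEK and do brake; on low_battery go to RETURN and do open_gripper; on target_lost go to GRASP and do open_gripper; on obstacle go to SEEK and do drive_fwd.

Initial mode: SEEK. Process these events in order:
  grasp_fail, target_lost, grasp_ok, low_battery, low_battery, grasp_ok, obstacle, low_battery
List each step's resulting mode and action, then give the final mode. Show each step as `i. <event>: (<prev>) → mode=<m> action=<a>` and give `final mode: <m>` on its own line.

1. grasp_fail: (SEEK) → mode=SEEK action=brake
2. target_lost: (SEEK) → mode=GRASP action=open_gripper
3. grasp_ok: (GRASP) → mode=RETURN action=drive_fwd
4. low_battery: (RETURN) → mode=GRASP action=brake
5. low_battery: (GRASP) → mode=RETURN action=brake
6. grasp_ok: (RETURN) → mode=GRASP action=open_gripper
7. obstacle: (GRASP) → mode=SEEK action=open_gripper
8. low_battery: (SEEK) → mode=RETURN action=open_gripper

final mode: RETURN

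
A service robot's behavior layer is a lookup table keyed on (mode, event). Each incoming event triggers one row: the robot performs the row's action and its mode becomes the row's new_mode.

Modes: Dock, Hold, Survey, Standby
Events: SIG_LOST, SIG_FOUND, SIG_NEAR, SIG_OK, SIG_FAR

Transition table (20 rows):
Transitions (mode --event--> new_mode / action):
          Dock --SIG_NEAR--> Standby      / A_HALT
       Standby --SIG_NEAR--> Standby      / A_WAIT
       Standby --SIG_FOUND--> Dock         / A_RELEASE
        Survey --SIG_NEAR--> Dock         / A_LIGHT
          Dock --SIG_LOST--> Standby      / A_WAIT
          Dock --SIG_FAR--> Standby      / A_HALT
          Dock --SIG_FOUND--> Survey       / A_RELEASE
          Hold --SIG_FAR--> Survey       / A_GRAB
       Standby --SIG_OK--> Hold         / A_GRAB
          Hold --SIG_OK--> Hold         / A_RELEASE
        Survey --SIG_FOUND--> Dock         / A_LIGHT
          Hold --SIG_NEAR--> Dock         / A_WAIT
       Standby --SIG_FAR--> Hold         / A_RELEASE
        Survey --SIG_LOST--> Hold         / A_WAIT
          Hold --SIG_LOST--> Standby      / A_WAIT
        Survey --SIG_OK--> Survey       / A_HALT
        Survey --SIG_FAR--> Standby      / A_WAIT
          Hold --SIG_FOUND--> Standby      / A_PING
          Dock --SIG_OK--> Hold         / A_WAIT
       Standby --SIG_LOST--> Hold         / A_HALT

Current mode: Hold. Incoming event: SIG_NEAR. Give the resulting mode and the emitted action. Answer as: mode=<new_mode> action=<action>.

current mode = Hold; filter table to that mode:
  (Hold, SIG_FAR) → (Survey, A_GRAB)
  (Hold, SIG_OK) → (Hold, A_RELEASE)
  (Hold, SIG_NEAR) → (Dock, A_WAIT)  ← event matches
  (Hold, SIG_LOST) → (Standby, A_WAIT)
  (Hold, SIG_FOUND) → (Standby, A_PING)
event = SIG_NEAR selects (Dock, A_WAIT)

mode=Dock action=A_WAIT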